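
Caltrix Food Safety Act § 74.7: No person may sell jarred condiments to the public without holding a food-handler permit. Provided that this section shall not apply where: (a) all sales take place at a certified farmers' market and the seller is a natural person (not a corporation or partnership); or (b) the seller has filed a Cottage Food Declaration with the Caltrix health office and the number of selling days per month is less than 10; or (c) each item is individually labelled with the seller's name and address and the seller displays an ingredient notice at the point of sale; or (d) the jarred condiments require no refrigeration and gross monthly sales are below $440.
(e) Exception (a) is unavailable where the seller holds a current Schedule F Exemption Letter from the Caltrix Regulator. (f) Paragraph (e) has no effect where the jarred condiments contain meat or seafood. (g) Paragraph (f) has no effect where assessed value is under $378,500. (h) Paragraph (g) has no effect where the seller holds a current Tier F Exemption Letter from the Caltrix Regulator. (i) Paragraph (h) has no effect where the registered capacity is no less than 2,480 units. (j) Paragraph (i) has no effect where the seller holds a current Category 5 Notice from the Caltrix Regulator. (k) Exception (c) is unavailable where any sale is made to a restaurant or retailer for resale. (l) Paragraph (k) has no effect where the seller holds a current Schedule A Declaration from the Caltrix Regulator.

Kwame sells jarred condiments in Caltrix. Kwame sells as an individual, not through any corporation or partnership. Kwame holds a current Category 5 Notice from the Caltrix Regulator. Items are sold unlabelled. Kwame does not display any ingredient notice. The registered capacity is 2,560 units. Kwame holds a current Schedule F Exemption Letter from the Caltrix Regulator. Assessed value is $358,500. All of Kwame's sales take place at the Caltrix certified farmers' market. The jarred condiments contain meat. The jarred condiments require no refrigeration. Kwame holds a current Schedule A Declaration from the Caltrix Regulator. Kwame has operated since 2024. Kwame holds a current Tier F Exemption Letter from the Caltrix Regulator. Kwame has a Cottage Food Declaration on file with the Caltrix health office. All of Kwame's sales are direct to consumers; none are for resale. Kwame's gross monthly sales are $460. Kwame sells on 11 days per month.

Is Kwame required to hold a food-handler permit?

No — exception (a) applies; Kwame is not required to hold a food-handler permit.

All of (a)'s requirements are met (all sales are at a certified farmers' market; the seller is a natural person). As to paragraphs (e)–(j): (e) would limit (a) — a current Schedule F Exemption Letter is held — but (f) sets (e) aside: (f) operates against (e): the jarred condiments contain meat. (g) operates (assessed value is $358,500, under the $378,500 limit), but is overridden by (h): (h) operates against (g): a current Tier F Exemption Letter is held. (i) would limit (h) — the registered capacity is 2,560 units, meeting the 2,480 units threshold — but (j) sets (i) aside: (j) operates against (i): a current Category 5 Notice is held. Exception (a) stands.
Exception (b) requires that the number of selling days per month is less than 10; but the number of selling days per month is 11, not less than 10, so (b) is unavailable.
Exception (c) fails — items are sold unlabelled.
Exception (d) fails — gross monthly sales are $460, not below $440.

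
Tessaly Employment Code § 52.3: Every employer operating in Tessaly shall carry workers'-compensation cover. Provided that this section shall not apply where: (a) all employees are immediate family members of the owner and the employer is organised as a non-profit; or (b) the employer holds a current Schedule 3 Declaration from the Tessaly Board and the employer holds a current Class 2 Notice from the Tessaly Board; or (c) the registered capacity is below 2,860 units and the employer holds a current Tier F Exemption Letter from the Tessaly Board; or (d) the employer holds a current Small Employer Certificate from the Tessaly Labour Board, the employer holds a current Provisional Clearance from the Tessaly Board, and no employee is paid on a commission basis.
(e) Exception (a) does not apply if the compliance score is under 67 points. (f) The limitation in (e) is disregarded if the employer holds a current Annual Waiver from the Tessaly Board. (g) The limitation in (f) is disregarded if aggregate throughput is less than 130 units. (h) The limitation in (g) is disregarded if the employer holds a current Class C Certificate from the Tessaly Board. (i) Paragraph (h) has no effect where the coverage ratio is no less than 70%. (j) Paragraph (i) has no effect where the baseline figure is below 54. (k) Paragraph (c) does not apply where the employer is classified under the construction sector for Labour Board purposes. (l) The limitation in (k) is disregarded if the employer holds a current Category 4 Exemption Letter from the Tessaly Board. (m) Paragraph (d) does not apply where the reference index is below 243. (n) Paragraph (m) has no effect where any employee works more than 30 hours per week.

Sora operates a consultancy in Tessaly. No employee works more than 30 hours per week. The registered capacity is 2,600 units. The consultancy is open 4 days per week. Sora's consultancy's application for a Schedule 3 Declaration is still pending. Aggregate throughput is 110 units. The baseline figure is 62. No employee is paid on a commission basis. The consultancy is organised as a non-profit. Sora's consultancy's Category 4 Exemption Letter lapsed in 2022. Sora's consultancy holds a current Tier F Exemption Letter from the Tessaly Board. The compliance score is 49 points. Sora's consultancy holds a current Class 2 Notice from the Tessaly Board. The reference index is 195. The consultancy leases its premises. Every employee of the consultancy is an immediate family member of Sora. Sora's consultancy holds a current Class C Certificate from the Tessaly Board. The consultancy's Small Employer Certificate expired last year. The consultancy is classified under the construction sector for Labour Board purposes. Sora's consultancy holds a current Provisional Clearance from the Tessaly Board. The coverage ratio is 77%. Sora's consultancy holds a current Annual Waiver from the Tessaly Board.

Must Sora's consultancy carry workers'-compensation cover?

Yes — Sora's consultancy must carry workers'-compensation cover.

Exception (a) is satisfied on its face — every employee is an immediate family member; the employer is a non-profit. But: (e) operates against (a): the compliance score is 49 points, under the 67 points limit. (f) is engaged (a current Annual Waiver is held), but is set aside by (g): (g) is engaged — aggregate throughput is 110 units, less than the 130 units limit. (h) would limit (g) — a current Class C Certificate is held — but (i) sets (h) aside: (i) operates against (h): the coverage ratio is 77%, meeting the 70% threshold. (j), which would lift (i), does not operate here — the baseline figure is 62, not below 54. Exception (a) does not apply.
Exception (b) fails — no current Schedule 3 Declaration is held.
Exception (c): the registered capacity is 2,600 units, below the 2,860 units limit; a current Tier F Exemption Letter is held — every condition holds. But: (k) applies — the consultancy is classified under the construction sector. (l), which would lift (k), is not engaged — the Category 4 Exemption Letter is not current. Exception (c) does not apply.
Exception (d) requires that the employer holds a current Small Employer Certificate from the Tessaly Labour Board; but the Small Employer Certificate has expired, so (d) is unavailable.
No exception is made out. Sora's consultancy falls within the general rule.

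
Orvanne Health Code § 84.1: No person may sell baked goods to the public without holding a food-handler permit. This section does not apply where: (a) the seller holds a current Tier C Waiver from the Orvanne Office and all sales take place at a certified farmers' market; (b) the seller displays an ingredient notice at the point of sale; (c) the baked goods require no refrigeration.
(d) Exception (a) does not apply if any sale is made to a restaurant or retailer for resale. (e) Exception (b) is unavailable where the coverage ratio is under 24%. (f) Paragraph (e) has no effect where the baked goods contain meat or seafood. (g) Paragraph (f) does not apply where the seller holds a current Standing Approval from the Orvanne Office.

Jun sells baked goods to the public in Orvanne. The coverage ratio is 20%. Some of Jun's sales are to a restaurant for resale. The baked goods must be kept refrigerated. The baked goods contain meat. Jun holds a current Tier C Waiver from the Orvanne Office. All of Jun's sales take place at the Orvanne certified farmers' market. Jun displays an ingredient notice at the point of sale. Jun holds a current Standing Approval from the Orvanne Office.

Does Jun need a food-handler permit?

Yes — Jun must hold a food-handler permit.

Exception (a)'s conditions are all satisfied: a current Tier C Waiver is held; all sales are at a certified farmers' market. However, paragraph (d) must be considered: (d) applies — some sales are to a restaurant for resale. So (a) is unavailable.
Exception (b): an ingredient notice is displayed — every condition holds. However, paragraphs (e)–(g) must be considered: (e) operates — the coverage ratio is 20%, under the 24% limit. (f) operates (the baked goods contain meat), but is overridden by (g): (g) operates against (f): a current Standing Approval is held. So (b) is unavailable.
Exception (c) does not apply: the baked goods require refrigeration.
No exception displaces § 84.1.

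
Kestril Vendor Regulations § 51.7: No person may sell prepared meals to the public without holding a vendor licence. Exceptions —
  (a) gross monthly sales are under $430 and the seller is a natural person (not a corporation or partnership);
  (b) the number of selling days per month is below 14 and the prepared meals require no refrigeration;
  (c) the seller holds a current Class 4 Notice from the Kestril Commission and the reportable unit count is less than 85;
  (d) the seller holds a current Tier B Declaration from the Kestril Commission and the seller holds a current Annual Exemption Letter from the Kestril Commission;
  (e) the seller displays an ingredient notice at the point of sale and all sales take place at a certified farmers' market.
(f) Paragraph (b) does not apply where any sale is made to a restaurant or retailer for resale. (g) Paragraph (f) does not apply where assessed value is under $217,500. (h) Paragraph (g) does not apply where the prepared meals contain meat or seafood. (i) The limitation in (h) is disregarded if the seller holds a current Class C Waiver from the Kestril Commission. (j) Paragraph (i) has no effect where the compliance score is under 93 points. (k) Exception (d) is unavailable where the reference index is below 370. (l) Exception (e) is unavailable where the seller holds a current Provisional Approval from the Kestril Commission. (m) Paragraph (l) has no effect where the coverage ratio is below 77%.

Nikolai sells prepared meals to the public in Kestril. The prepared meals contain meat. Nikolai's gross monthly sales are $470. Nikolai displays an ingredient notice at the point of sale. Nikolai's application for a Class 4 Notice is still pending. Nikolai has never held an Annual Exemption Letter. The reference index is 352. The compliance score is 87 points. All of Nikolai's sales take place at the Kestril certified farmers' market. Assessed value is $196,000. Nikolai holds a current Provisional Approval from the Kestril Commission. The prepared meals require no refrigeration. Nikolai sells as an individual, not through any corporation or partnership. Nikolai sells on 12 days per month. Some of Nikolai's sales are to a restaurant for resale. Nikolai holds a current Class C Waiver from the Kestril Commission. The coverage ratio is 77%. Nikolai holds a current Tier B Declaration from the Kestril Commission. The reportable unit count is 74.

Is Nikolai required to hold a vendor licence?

Yes — Nikolai must hold a vendor licence.

Exception (a) fails — gross monthly sales are $470, not under $430.
Exception (b): the number of selling days per month is 12, below the 14 limit; the prepared meals are shelf-stable — every condition holds. But: (f) operates against (b): some sales are to a restaurant for resale. (g) would limit (f) — assessed value is $196,000, under the $217,500 limit — but (h) sets (g) aside: (h) operates against (g): the prepared meals contain meat. (i) would limit (h) — a current Class C Waiver is held — but (j) sets (i) aside: (j) operates against (i): the compliance score is 87 points, under the 93 points limit. (b) is therefore removed.
Exception (c) fails — there is no Class 4 Notice in force.
Exception (d) does not apply: no current Annual Exemption Letter is held.
Exception (e) is satisfied on its face — an ingredient notice is displayed; all sales are at a certified farmers' market. However, paragraphs (l)–(m) must be considered: (l) operates — a current Provisional Approval is held. (m) is not triggered (the coverage ratio is 77%, not below 77%), so (l) stands. Exception (e) does not apply.
None of the exceptions is available; § 51.7 applies in full.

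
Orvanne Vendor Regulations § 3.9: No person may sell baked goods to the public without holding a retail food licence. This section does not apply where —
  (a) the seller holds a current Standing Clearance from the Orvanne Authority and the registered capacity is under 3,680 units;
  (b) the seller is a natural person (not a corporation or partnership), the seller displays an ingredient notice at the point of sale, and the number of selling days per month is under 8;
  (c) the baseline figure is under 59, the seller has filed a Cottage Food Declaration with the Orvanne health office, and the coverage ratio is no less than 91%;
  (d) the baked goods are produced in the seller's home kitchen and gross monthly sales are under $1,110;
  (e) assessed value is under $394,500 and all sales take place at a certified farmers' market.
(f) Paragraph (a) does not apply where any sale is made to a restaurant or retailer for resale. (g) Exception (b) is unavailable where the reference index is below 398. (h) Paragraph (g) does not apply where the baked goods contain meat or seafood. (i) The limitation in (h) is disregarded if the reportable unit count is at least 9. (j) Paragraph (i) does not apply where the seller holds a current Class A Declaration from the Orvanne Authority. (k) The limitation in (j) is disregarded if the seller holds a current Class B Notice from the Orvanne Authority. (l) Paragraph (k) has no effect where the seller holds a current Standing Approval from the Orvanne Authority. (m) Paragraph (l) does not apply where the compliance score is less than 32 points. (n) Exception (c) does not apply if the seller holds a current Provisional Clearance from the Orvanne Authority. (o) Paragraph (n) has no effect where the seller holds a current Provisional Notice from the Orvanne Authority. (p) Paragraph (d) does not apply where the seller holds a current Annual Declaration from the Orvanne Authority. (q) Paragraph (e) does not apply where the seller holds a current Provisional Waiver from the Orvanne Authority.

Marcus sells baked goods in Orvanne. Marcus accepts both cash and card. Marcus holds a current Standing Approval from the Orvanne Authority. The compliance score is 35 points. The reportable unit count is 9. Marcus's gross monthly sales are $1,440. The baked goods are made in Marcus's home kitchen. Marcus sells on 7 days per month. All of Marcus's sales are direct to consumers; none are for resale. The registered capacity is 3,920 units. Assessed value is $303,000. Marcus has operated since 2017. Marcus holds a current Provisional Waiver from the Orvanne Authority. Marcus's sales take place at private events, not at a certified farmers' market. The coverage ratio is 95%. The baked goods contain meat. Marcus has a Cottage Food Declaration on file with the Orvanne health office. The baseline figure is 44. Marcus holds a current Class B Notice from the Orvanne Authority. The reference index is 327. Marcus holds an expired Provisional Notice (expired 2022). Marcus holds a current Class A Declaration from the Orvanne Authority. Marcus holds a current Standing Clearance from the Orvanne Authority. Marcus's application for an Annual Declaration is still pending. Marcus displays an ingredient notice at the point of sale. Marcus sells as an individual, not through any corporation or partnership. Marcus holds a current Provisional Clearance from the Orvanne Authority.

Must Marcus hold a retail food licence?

Exception (a) fails — the registered capacity is 3,920 units, not under 3,680 units.
All of (b)'s requirements are met (the seller is a natural person; an ingredient notice is displayed; the number of selling days per month is 7, under the 8 limit). As to paragraphs (g)–(m): (g) operates (the reference index is 327, below the 398 limit), but is displaced by (h): (h) is engaged — the baked goods contain meat. (i) would limit (h) — the reportable unit count is 9, meeting the 9 threshold — but (j) sets (i) aside: (j) is triggered — a current Class A Declaration is held. (k) would limit (j) — a current Class B Notice is held — but (l) sets (k) aside: (l) is triggered — a current Standing Approval is held. (m), which would lift (l), is not triggered — the compliance score is 35 points, not less than 32 points. So (b) applies.
All of (c)'s requirements are met (the baseline figure is 44, under the 59 limit; a Cottage Food Declaration is on file; the coverage ratio is 95%, meeting the 91% threshold). However, paragraphs (n)–(o) must be considered: (n) operates against (c): a current Provisional Clearance is held. (o), which would lift (n), is not engaged — no current Provisional Notice is held. Exception (c) does not apply.
Exception (d) does not apply: gross monthly sales are $1,440, not under $1,110.
Exception (e) requires that all sales take place at a certified farmers' market; but sales are at private events, not a certified farmers' market, so (e) is unavailable.

No — exception (b) applies; Marcus is not required to hold a retail food licence.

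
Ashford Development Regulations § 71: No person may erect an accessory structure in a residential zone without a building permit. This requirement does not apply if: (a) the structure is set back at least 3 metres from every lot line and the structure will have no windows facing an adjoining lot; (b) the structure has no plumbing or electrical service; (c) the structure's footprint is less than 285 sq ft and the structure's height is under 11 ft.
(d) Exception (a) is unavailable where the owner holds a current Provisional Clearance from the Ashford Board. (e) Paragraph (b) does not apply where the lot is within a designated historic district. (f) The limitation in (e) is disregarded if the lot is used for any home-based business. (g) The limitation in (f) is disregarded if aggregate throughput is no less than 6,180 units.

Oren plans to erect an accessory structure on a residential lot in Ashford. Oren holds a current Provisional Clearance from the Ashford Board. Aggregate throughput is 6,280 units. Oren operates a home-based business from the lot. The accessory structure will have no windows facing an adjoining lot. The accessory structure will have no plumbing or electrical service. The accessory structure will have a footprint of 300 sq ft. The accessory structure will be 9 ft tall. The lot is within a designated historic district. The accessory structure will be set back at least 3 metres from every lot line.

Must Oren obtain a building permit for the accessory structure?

Yes — Oren must obtain a building permit.

Exception (a): the setback is at least 3 m on every side; no windows face an adjoining lot — every condition holds. But: (d) operates against (a): a current Provisional Clearance is held. Exception (a) does not apply.
Exception (b) is satisfied on its face — there is no plumbing or electrical service. However, paragraphs (e)–(g) must be considered: (e) applies — the lot is in a historic district. (f) is triggered (a home-based business operates on the lot), but is displaced by (g): (g) operates against (f): aggregate throughput is 6,280 units, meeting the 6,180 units threshold. So (b) is unavailable.
Exception (c) does not apply: the structure's footprint is 300 sq ft, not less than 285 sq ft.
Every exception is unavailable, so the rule governs.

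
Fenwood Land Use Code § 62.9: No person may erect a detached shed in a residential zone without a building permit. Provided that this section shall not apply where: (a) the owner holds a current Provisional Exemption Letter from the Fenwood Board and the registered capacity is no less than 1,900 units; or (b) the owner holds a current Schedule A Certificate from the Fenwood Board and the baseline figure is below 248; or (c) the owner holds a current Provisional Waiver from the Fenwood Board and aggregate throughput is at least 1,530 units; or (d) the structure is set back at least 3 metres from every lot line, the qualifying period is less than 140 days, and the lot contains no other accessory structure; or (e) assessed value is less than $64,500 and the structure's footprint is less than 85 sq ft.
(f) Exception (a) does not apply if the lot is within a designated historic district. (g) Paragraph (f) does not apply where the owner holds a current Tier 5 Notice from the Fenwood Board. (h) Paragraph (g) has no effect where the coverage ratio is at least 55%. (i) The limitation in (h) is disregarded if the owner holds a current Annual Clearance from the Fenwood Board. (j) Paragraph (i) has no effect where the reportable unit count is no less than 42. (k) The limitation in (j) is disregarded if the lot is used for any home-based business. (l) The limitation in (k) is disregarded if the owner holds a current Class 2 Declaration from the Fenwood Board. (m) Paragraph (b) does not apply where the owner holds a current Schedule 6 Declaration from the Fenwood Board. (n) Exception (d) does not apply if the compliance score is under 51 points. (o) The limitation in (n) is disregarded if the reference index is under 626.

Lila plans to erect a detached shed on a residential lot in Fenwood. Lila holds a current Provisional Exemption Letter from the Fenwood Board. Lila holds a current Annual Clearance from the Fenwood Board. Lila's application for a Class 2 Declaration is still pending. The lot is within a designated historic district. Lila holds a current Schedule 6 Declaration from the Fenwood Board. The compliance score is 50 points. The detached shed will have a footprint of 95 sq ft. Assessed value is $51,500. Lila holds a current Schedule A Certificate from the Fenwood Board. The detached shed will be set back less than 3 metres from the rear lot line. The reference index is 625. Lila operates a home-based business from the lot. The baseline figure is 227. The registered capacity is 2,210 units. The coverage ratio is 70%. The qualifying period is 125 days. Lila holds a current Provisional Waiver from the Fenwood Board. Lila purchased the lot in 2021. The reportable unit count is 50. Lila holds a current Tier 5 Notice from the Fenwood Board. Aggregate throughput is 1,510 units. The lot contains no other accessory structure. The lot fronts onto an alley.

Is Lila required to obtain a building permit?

No — exception (a) applies; Lila does not need a building permit.

Exception (a)'s conditions are all satisfied: a current Provisional Exemption Letter is held; the registered capacity is 2,210 units, meeting the 1,900 units threshold. Considering the limiting provisions: (f) applies (the lot is in a historic district), but yields to (g): (g) operates against (f): a current Tier 5 Notice is held. (h) would limit (g) — the coverage ratio is 70%, meeting the 55% threshold — but (i) sets (h) aside: (i) operates — a current Annual Clearance is held. (j) would limit (i) — the reportable unit count is 50, meeting the 42 threshold — but (k) sets (j) aside: (k) is engaged — a home-based business operates on the lot. (l), which would lift (k), does not operate here — there is no Class 2 Declaration in force. (a) remains available.
Exception (b) is satisfied on its face — a current Schedule A Certificate is held; the baseline figure is 227, below the 248 limit. However, paragraph (m) must be considered: (m) operates against (b): a current Schedule 6 Declaration is held. Exception (b) does not apply.
Exception (c) requires that aggregate throughput is at least 1,530 units; but aggregate throughput is 1,510 units, short of 1,530 units, so (c) is unavailable.
Exception (d) does not apply: the rear setback is under 3 m.
Exception (e) requires that the structure's footprint is less than 85 sq ft; but the structure's footprint is 95 sq ft, not less than 85 sq ft, so (e) is unavailable.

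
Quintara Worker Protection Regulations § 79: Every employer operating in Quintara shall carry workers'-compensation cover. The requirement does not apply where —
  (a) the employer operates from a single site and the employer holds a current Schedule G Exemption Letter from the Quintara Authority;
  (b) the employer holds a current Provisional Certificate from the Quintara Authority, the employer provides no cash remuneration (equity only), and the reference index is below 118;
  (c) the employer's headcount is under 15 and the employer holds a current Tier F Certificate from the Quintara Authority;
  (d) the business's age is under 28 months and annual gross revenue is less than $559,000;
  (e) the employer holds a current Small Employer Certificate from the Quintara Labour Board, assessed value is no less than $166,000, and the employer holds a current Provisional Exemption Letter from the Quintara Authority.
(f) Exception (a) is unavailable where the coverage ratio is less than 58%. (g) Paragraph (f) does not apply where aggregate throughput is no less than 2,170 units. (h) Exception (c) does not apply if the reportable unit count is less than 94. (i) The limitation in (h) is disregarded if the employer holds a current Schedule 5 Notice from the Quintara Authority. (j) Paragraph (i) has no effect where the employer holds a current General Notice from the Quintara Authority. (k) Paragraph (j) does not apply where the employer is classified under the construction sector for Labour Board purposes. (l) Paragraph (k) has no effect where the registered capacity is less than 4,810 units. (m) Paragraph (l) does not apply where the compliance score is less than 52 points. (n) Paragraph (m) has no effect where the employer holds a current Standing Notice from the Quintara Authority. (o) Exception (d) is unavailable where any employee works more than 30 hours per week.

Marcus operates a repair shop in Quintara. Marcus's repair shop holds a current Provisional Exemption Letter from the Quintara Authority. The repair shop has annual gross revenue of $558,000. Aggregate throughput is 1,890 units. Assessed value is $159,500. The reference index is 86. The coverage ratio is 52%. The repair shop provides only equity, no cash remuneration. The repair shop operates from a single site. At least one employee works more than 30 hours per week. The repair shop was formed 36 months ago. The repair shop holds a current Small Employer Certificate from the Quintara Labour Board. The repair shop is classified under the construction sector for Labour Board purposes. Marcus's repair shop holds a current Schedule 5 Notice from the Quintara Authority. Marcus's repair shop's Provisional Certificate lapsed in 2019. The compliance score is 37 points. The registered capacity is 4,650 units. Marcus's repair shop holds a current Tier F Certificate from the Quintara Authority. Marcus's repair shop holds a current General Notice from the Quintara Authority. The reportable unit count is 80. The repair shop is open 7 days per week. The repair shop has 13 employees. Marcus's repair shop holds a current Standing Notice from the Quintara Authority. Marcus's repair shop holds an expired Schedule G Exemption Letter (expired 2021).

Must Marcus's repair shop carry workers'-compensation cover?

Exception (a) requires that the employer holds a current Schedule G Exemption Letter from the Quintara Authority; but no current Schedule G Exemption Letter is held, so (a) is unavailable.
Exception (b) does not apply: there is no Provisional Certificate in force.
Exception (c) is satisfied on its face — the employer's headcount is 13, under the 15 limit; a current Tier F Certificate is held. But: (h) operates against (c): the reportable unit count is 80, less than the 94 limit. (i) applies (a current Schedule 5 Notice is held), but is itself disapplied by (j): (j) operates against (i): a current General Notice is held. (k) would limit (j) — the repair shop is classified under the construction sector — but (l) sets (k) aside: (l) operates against (k): the registered capacity is 4,650 units, less than the 4,810 units limit. (m) would limit (l) — the compliance score is 37 points, less than the 52 points limit — but (n) sets (m) aside: (n) is triggered — a current Standing Notice is held. (c) is therefore removed.
Exception (d) fails — the business's age is 36 months, not under 28 months.
Exception (e) does not apply: assessed value is $159,500, short of $166,000.
None of the exceptions is available; § 79 applies in full.

Yes — Marcus's repair shop must carry workers'-compensation cover.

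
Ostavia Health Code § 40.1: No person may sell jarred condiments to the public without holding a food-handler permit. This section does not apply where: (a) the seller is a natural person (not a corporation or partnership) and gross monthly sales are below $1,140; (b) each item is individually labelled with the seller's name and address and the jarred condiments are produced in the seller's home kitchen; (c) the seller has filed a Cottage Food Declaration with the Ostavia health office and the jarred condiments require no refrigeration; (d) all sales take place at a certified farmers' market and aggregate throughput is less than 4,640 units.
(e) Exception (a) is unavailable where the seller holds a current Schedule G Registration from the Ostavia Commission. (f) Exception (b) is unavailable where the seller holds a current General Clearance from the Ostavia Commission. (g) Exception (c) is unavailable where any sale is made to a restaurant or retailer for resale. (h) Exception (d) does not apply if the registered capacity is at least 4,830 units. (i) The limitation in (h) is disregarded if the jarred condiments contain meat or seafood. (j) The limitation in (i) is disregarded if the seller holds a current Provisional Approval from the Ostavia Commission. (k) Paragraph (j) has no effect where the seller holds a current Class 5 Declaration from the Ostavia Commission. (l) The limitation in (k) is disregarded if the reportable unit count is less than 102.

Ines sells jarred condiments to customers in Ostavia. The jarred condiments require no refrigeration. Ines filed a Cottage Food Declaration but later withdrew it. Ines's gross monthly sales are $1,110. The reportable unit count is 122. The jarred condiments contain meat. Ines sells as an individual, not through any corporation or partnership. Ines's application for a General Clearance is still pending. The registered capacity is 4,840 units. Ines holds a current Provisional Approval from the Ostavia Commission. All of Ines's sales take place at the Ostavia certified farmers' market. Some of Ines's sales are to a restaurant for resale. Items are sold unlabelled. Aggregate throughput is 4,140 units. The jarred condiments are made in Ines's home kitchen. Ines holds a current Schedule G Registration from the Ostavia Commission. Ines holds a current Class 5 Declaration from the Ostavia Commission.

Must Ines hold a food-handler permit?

Exception (a): the seller is a natural person; gross monthly sales are $1,110, below the $1,140 limit — every condition holds. But: (e) operates — a current Schedule G Registration is held. (a) is therefore removed.
Exception (b) requires that each item is individually labelled with the seller's name and address; but items are sold unlabelled, so (b) is unavailable.
Exception (c) does not apply: the Cottage Food Declaration was withdrawn.
Exception (d)'s conditions are all satisfied: all sales are at a certified farmers' market; aggregate throughput is 4,140 units, less than the 4,640 units limit. Applying paragraphs (h)–(l): (h) would limit (d) — the registered capacity is 4,840 units, meeting the 4,830 units threshold — but (i) sets (h) aside: (i) applies — the jarred condiments contain meat. (j) would limit (i) — a current Provisional Approval is held — but (k) sets (j) aside: (k) operates against (j): a current Class 5 Declaration is held. (l), which would lift (k), is inapplicable — the reportable unit count is 122, not less than 102. (d) remains available.

No — exception (d) applies; Ines is not required to hold a food-handler permit.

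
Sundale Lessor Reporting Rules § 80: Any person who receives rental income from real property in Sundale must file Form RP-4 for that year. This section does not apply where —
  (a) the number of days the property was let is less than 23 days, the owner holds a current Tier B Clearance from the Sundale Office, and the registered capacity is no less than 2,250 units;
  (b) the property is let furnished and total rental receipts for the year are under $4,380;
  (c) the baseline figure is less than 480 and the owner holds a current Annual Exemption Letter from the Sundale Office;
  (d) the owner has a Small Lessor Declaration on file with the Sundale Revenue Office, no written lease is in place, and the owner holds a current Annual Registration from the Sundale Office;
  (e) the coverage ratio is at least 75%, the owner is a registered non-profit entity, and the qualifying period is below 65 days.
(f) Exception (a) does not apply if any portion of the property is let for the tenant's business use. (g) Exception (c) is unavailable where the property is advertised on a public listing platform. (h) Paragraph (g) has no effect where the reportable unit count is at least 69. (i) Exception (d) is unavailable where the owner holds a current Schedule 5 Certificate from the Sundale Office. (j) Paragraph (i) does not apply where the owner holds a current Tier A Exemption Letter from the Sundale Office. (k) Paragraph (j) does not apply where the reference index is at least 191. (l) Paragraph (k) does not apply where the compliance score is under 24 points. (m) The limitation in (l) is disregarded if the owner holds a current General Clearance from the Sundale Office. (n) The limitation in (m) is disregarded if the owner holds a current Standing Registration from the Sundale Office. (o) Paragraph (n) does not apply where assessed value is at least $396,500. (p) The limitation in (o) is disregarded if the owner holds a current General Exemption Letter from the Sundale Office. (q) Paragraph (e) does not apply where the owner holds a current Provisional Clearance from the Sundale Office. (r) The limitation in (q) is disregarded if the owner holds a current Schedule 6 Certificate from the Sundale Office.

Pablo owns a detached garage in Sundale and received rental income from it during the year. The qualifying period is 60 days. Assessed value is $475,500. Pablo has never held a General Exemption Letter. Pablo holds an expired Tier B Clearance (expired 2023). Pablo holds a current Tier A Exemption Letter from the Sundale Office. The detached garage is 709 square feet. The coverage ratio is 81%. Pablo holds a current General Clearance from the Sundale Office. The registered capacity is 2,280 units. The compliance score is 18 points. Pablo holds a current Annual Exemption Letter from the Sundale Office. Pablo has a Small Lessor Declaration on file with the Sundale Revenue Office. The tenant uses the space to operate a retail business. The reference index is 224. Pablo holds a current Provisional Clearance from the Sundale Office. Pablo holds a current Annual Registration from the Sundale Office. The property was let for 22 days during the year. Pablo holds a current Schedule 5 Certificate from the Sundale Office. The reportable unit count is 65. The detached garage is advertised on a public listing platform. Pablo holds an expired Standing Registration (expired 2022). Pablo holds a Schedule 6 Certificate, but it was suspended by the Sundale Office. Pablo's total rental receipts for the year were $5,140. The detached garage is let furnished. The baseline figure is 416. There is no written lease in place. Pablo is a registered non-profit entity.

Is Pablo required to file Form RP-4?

Exception (a) requires that the owner holds a current Tier B Clearance from the Sundale Office; but there is no Tier B Clearance in force, so (a) is unavailable.
Exception (b) does not apply: total rental receipts for the year are $5,140, not under $4,380.
Exception (c)'s conditions are all satisfied: the baseline figure is 416, less than the 480 limit; a current Annual Exemption Letter is held. However, paragraphs (g)–(h) must be considered: (g) is triggered — the property is publicly advertised. (h), which would lift (g), is inapplicable — the reportable unit count is 65, short of 69. So (c) is unavailable.
Exception (d)'s conditions are all satisfied: a Small Lessor Declaration is on file; there is no written lease; a current Annual Registration is held. But applying paragraphs (i)–(p): (i) operates against (d): a current Schedule 5 Certificate is held. (j) applies (a current Tier A Exemption Letter is held), but is overridden by (k): (k) operates against (j): the reference index is 224, meeting the 191 threshold. (l) operates (the compliance score is 18 points, under the 24 points limit), but yields to (m): (m) operates against (l): a current General Clearance is held. (n), which would lift (m), does not operate here — the Standing Registration is not current. Exception (d) does not apply.
Exception (e): the coverage ratio is 81%, meeting the 75% threshold; Pablo is a registered non-profit; the qualifying period is 60 days, below the 65 days limit — every condition holds. But applying paragraphs (q)–(r): (q) applies — a current Provisional Clearance is held. (r) does not operate here (the Schedule 6 Certificate is not current), so (q) stands. (e) is therefore removed.
Every exception is unavailable, so the rule governs.

Yes — Pablo must file Form RP-4.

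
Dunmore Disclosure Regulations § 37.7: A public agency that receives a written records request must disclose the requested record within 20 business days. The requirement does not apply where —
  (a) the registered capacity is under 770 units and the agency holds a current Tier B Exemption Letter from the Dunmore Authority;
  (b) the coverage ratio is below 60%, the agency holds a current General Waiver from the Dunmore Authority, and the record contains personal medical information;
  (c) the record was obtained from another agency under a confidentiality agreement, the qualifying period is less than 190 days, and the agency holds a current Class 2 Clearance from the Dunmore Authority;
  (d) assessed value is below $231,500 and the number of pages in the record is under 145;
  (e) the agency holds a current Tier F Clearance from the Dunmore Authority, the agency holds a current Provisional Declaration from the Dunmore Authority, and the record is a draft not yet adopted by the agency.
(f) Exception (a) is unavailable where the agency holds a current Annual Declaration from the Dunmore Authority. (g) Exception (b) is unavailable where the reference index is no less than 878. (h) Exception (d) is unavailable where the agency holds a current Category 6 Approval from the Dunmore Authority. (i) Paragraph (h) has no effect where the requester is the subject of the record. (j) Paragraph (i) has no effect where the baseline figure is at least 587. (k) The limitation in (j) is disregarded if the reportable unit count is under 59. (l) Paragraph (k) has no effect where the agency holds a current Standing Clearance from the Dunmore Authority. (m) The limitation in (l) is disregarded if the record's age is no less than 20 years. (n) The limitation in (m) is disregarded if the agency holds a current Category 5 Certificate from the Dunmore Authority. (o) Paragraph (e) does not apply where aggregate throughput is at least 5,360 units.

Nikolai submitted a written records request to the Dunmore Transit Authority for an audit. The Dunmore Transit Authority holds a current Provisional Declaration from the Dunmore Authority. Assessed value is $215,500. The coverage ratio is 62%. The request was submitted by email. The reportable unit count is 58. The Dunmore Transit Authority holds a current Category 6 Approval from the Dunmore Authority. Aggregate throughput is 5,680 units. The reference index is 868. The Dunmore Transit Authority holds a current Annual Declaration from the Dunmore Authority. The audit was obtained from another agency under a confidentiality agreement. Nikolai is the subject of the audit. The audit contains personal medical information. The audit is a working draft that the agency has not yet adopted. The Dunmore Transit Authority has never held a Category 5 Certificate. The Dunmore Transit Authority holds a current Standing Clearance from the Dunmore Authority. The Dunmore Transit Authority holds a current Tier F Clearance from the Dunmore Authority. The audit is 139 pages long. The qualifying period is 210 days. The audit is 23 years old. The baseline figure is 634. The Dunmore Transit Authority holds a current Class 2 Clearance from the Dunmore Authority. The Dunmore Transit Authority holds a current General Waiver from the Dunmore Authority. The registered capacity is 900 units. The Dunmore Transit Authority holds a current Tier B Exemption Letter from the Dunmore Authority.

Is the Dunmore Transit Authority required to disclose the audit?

No — exception (d) applies; the Dunmore Transit Authority is not required to disclose the audit.

Exception (a) does not apply: the registered capacity is 900 units, not under 770 units.
Exception (b) requires that the coverage ratio is below 60%; but the coverage ratio is 62%, not below 60%, so (b) is unavailable.
Exception (c) requires that the qualifying period is less than 190 days; but the qualifying period is 210 days, not less than 190 days, so (c) is unavailable.
Exception (d): assessed value is $215,500, below the $231,500 limit; the number of pages in the record is 139, under the 145 limit — every condition holds. Applying paragraphs (h)–(n): (h) would limit (d) — a current Category 6 Approval is held — but (i) sets (h) aside: (i) is triggered — Nikolai is the subject of the audit. (j) is engaged (the baseline figure is 634, meeting the 587 threshold), but is itself disapplied by (k): (k) operates against (j): the reportable unit count is 58, under the 59 limit. (l) would limit (k) — a current Standing Clearance is held — but (m) sets (l) aside: (m) operates against (l): the record's age is 23 years, meeting the 20 years threshold. (n) is not engaged (there is no Category 5 Certificate in force), so (m) stands. Exception (d) stands.
Exception (e) is satisfied on its face — a current Tier F Clearance is held; a current Provisional Declaration is held; the audit is an unadopted draft. However, paragraph (o) must be considered: (o) operates against (e): aggregate throughput is 5,680 units, meeting the 5,360 units threshold. So (e) is unavailable.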